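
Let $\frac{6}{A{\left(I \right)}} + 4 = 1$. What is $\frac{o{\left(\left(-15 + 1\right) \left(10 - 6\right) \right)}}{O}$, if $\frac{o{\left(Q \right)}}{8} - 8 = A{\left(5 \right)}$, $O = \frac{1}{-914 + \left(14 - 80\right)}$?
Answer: $-47040$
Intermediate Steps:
$O = - \frac{1}{980}$ ($O = \frac{1}{-914 + \left(14 - 80\right)} = \frac{1}{-914 - 66} = \frac{1}{-980} = - \frac{1}{980} \approx -0.0010204$)
$A{\left(I \right)} = -2$ ($A{\left(I \right)} = \frac{6}{-4 + 1} = \frac{6}{-3} = 6 \left(- \frac{1}{3}\right) = -2$)
$o{\left(Q \right)} = 48$ ($o{\left(Q \right)} = 64 + 8 \left(-2\right) = 64 - 16 = 48$)
$\frac{o{\left(\left(-15 + 1\right) \left(10 - 6\right) \right)}}{O} = \frac{48}{- \frac{1}{980}} = 48 \left(-980\right) = -47040$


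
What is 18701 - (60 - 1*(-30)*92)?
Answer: 15881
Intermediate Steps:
18701 - (60 - 1*(-30)*92) = 18701 - (60 + 30*92) = 18701 - (60 + 2760) = 18701 - 1*2820 = 18701 - 2820 = 15881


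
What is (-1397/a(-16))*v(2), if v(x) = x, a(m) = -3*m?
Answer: -1397/24 ≈ -58.208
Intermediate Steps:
(-1397/a(-16))*v(2) = -1397/((-3*(-16)))*2 = -1397/48*2 = -1397/24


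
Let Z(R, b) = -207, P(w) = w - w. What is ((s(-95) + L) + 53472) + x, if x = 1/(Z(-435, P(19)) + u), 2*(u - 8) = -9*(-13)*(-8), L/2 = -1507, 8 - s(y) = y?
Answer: 33724186/667 ≈ 50561.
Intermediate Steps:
s(y) = 8 - y
L = -3014 (L = 2*(-1507) = -3014)
P(w) = 0
u = -460 (u = 8 + (-9*(-13)*(-8))/2 = 8 + (117*(-8))/2 = 8 + (½)*(-936) = 8 - 468 = -460)
x = -1/667 (x = 1/(-207 - 460) = 1/(-667) = -1/667 ≈ -0.0014993)
((s(-95) + L) + 53472) + x = (((8 - 1*(-95)) - 3014) + 53472) - 1/667 = (((8 + 95) - 3014) + 53472) - 1/667 = ((103 - 3014) + 53472) - 1/667 = (-2911 + 53472) - 1/667 = 50561 - 1/667 = 33724186/667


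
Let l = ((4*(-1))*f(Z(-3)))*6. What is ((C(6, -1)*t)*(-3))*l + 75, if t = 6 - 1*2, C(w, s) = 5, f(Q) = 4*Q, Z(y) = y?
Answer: -17205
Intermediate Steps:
t = 4 (t = 6 - 2 = 4)
l = 288 (l = ((4*(-1))*(4*(-3)))*6 = -4*(-12)*6 = 48*6 = 288)
((C(6, -1)*t)*(-3))*l + 75 = ((5*4)*(-3))*288 + 75 = (20*(-3))*288 + 75 = -60*288 + 75 = -17280 + 75 = -17205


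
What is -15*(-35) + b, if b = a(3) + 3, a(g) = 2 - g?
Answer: 527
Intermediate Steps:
b = 2 (b = (2 - 1*3) + 3 = (2 - 3) + 3 = -1 + 3 = 2)
-15*(-35) + b = -15*(-35) + 2 = 525 + 2 = 527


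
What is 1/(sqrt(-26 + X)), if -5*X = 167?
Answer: -I*sqrt(165)/99 ≈ -0.12975*I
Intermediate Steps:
X = -167/5 (X = -1/5*167 = -167/5 ≈ -33.400)
1/(sqrt(-26 + X)) = 1/(sqrt(-26 - 167/5)) = 1/(sqrt(-297/5)) = 1/(3*I*sqrt(165)/5) = -I*sqrt(165)/99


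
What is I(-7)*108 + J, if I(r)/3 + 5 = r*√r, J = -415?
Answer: -2035 - 2268*I*√7 ≈ -2035.0 - 6000.6*I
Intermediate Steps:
I(r) = -15 + 3*r^(3/2) (I(r) = -15 + 3*(r*√r) = -15 + 3*r^(3/2))
I(-7)*108 + J = (-15 + 3*(-7)^(3/2))*108 - 415 = (-15 + 3*(-7*I*√7))*108 - 415 = (-15 - 21*I*√7)*108 - 415 = (-1620 - 2268*I*√7) - 415 = -2035 - 2268*I*√7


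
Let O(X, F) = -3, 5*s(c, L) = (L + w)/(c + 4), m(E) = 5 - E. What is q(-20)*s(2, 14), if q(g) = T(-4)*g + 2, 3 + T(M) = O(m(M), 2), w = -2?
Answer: 244/5 ≈ 48.800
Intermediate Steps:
s(c, L) = (-2 + L)/(5*(4 + c)) (s(c, L) = ((L - 2)/(c + 4))/5 = ((-2 + L)/(4 + c))/5 = (-2 + L)/(5*(4 + c)))
T(M) = -6 (T(M) = -3 - 3 = -6)
q(g) = 2 - 6*g (q(g) = -6*g + 2 = 2 - 6*g)
q(-20)*s(2, 14) = (2 - 6*(-20))*((-2 + 14)/(5*(4 + 2))) = (2 + 120)*((⅕)*12/6) = 122*((⅕)*(⅙)*12) = 122*(⅖) = 244/5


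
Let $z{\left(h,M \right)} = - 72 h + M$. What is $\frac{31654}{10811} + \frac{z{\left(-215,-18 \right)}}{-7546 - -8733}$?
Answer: $\frac{10775420}{675403} \approx 15.954$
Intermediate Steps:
$z{\left(h,M \right)} = M - 72 h$
$\frac{31654}{10811} + \frac{z{\left(-215,-18 \right)}}{-7546 - -8733} = \frac{31654}{10811} + \frac{-18 - -15480}{-7546 - -8733} = 31654 \cdot \frac{1}{10811} + \frac{-18 + 15480}{-7546 + 8733} = \frac{1666}{569} + \frac{15462}{1187} = \frac{10775420}{675403}$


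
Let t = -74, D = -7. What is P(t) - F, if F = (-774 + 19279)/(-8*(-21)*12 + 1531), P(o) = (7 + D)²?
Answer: -18505/3547 ≈ -5.2171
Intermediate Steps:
P(o) = 0 (P(o) = (7 - 7)² = 0² = 0)
F = 18505/3547 (F = 18505/(168*12 + 1531) = 18505/(2016 + 1531) = 18505/3547 ≈ 5.2171)
P(t) - F = 0 - 1*18505/3547 = 0 - 18505/3547 = -18505/3547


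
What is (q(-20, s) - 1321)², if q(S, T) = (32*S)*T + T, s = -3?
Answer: 355216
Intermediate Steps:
q(S, T) = T + 32*S*T (q(S, T) = 32*S*T + T = T + 32*S*T)
(q(-20, s) - 1321)² = (-3*(1 + 32*(-20)) - 1321)² = (-3*(1 - 640) - 1321)² = (-3*(-639) - 1321)² = (1917 - 1321)² = 596² = 355216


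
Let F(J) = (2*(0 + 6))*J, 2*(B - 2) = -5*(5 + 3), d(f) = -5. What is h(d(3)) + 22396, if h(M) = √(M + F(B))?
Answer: 22396 + I*√221 ≈ 22396.0 + 14.866*I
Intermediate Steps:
B = -18 (B = 2 + (-5*(5 + 3))/2 = 2 + (-5*8)/2 = 2 + (½)*(-40) = 2 - 20 = -18)
F(J) = 12*J (F(J) = (2*6)*J = 12*J)
h(M) = √(-216 + M) (h(M) = √(M + 12*(-18)) = √(M - 216) = √(-216 + M))
h(d(3)) + 22396 = √(-216 - 5) + 22396 = √(-221) + 22396 = I*√221 + 22396 = 22396 + I*√221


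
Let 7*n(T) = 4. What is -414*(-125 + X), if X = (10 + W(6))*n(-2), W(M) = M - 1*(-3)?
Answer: 330786/7 ≈ 47255.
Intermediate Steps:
W(M) = 3 + M (W(M) = M + 3 = 3 + M)
n(T) = 4/7 (n(T) = (1/7)*4 = 4/7)
X = 76/7 (X = (10 + (3 + 6))*(4/7) = (10 + 9)*(4/7) = 19*(4/7) = 76/7 ≈ 10.857)
-414*(-125 + X) = -414*(-125 + 76/7) = -414*(-799/7) = 330786/7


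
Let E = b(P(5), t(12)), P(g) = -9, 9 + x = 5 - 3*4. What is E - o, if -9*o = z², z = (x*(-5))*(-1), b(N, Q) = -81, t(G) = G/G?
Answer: 5671/9 ≈ 630.11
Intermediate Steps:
x = -16 (x = -9 + (5 - 3*4) = -9 + (5 - 12) = -9 - 7 = -16)
t(G) = 1
E = -81
z = -80 (z = -16*(-5)*(-1) = 80*(-1) = -80)
o = -6400/9 (o = -⅑*(-80)² = -⅑*6400 = -6400/9 ≈ -711.11)
E - o = -81 - 1*(-6400/9) = -81 + 6400/9 = 5671/9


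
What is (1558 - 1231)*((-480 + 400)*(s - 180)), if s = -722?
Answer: 23596320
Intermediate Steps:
(1558 - 1231)*((-480 + 400)*(s - 180)) = (1558 - 1231)*((-480 + 400)*(-722 - 180)) = 327*(-80*(-902)) = 327*72160 = 23596320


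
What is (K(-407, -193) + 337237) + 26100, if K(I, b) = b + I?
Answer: 362737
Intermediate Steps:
K(I, b) = I + b
(K(-407, -193) + 337237) + 26100 = ((-407 - 193) + 337237) + 26100 = (-600 + 337237) + 26100 = 336637 + 26100 = 362737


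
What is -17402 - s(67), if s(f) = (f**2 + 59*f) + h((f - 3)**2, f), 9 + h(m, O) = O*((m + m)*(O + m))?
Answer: -2284946667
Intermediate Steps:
h(m, O) = -9 + 2*O*m*(O + m) (h(m, O) = -9 + O*((m + m)*(O + m)) = -9 + O*((2*m)*(O + m)) = -9 + O*(2*m*(O + m)) = -9 + 2*O*m*(O + m))
s(f) = -9 + f**2 + 59*f + 2*f*(-3 + f)**4 + 2*f**2*(-3 + f)**2 (s(f) = (f**2 + 59*f) + (-9 + 2*f*((f - 3)**2)**2 + 2*(f - 3)**2*f**2) = (f**2 + 59*f) + (-9 + 2*f*((-3 + f)**2)**2 + 2*(-3 + f)**2*f**2) = (f**2 + 59*f) + (-9 + 2*f*(-3 + f)**4 + 2*f**2*(-3 + f)**2) = -9 + f**2 + 59*f + 2*f*(-3 + f)**4 + 2*f**2*(-3 + f)**2)
-17402 - s(67) = -17402 - (-9 - 197*67**2 - 22*67**4 + 2*67**5 + 96*67**3 + 221*67) = -17402 - (-9 - 197*4489 - 22*20151121 + 2*1350125107 + 96*300763 + 14807) = -17402 - (-9 - 884333 - 443324662 + 2700250214 + 28873248 + 14807) = -17402 - 1*2284929265 = -17402 - 2284929265 = -2284946667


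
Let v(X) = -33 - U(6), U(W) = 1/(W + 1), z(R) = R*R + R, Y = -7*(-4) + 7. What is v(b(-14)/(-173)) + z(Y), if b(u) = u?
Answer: 8588/7 ≈ 1226.9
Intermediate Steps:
Y = 35 (Y = 28 + 7 = 35)
z(R) = R + R**2 (z(R) = R**2 + R = R + R**2)
U(W) = 1/(1 + W)
v(X) = -232/7 (v(X) = -33 - 1/(1 + 6) = -33 - 1/7 = -232/7)
v(b(-14)/(-173)) + z(Y) = -232/7 + 35*(1 + 35) = -232/7 + 35*36 = -232/7 + 1260 = 8588/7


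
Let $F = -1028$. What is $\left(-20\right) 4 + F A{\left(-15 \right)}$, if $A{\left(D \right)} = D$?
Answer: $15340$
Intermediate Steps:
$\left(-20\right) 4 + F A{\left(-15 \right)} = \left(-20\right) 4 - -15420 = -80 + 15420 = 15340$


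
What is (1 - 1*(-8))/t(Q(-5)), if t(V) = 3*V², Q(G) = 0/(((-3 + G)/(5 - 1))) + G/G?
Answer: 3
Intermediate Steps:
Q(G) = 1 (Q(G) = 0/(((-3 + G)/4)) + 1 = 0/(((-3 + G)*(¼))) + 1 = 0/(-¾ + G/4) + 1 = 0 + 1 = 1)
(1 - 1*(-8))/t(Q(-5)) = (1 - 1*(-8))/((3*1²)) = (1 + 8)/((3*1)) = 9/3 = (⅓)*9 = 3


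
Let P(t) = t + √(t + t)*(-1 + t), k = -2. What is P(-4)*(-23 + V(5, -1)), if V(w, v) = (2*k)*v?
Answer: 76 + 190*I*√2 ≈ 76.0 + 268.7*I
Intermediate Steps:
V(w, v) = -4*v (V(w, v) = (2*(-2))*v = -4*v)
P(t) = t + √2*√t*(-1 + t) (P(t) = t + √(2*t)*(-1 + t) = t + (√2*√t)*(-1 + t) = t + √2*√t*(-1 + t))
P(-4)*(-23 + V(5, -1)) = (-4 + √2*(-4)^(3/2) - √2*√(-4))*(-23 - 4*(-1)) = (-4 + √2*(-8*I) - √2*2*I)*(-23 + 4) = (-4 - 8*I*√2 - 2*I*√2)*(-19) = (-4 - 10*I*√2)*(-19) = 76 + 190*I*√2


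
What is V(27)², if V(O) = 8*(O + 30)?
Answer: 207936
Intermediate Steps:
V(O) = 240 + 8*O (V(O) = 8*(30 + O) = 240 + 8*O)
V(27)² = (240 + 8*27)² = (240 + 216)² = 456² = 207936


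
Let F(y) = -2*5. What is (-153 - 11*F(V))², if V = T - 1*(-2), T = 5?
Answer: 1849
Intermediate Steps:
V = 7 (V = 5 - 1*(-2) = 5 + 2 = 7)
F(y) = -10
(-153 - 11*F(V))² = (-153 - 11*(-10))² = (-153 + 110)² = (-43)² = 1849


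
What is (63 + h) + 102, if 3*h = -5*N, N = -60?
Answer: 265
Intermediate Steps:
h = 100 (h = (-5*(-60))/3 = (⅓)*300 = 100)
(63 + h) + 102 = (63 + 100) + 102 = 163 + 102 = 265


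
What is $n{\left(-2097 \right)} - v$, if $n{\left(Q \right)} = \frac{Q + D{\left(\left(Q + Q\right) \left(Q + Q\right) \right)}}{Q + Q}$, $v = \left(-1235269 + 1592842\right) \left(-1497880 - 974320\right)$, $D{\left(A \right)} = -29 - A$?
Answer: $\frac{1853731171144081}{2097} \approx 8.8399 \cdot 10^{11}$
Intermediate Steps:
$v = -883991970600$ ($v = 357573 \left(-2472200\right) = -883991970600$)
$n{\left(Q \right)} = \frac{-29 + Q - 4 Q^{2}}{2 Q}$ ($n{\left(Q \right)} = \frac{Q - \left(29 + \left(Q + Q\right) \left(Q + Q\right)\right)}{Q + Q} = \frac{Q - \left(29 + 2 Q 2 Q\right)}{2 Q} = \left(Q - \left(29 + 4 Q^{2}\right)\right) \frac{1}{2 Q} = \left(-29 + Q - 4 Q^{2}\right) \frac{1}{2 Q} = \frac{-29 + Q - 4 Q^{2}}{2 Q}$)
$n{\left(-2097 \right)} - v = \frac{-29 - 2097 - 4 \left(-2097\right)^{2}}{2 \left(-2097\right)} - -883991970600 = \frac{1}{2} \left(- \frac{1}{2097}\right) \left(-29 - 2097 - 17589636\right) + 883991970600 = \frac{1}{2} \left(- \frac{1}{2097}\right) \left(-17591762\right) + 883991970600 = \frac{8795881}{2097} + 883991970600 = \frac{1853731171144081}{2097}$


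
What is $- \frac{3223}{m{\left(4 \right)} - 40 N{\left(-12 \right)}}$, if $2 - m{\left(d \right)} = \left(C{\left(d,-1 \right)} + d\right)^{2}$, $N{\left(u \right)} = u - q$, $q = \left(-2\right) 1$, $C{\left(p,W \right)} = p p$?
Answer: $- \frac{3223}{2} \approx -1611.5$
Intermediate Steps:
$C{\left(p,W \right)} = p^{2}$
$q = -2$
$N{\left(u \right)} = 2 + u$ ($N{\left(u \right)} = u - -2 = u + 2 = 2 + u$)
$m{\left(d \right)} = 2 - \left(d + d^{2}\right)^{2}$ ($m{\left(d \right)} = 2 - \left(d^{2} + d\right)^{2} = 2 - \left(d + d^{2}\right)^{2}$)
$- \frac{3223}{m{\left(4 \right)} - 40 N{\left(-12 \right)}} = - \frac{3223}{\left(2 - 4^{2} \left(1 + 4\right)^{2}\right) - 40 \left(2 - 12\right)} = - \frac{3223}{\left(2 - 16 \cdot 5^{2}\right) - -400} = - \frac{3223}{\left(2 - 16 \cdot 25\right) + 400} = - \frac{3223}{\left(2 - 400\right) + 400} = - \frac{3223}{-398 + 400} = - \frac{3223}{2}$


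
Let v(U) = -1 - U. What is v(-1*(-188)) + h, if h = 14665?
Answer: 14476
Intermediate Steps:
v(-1*(-188)) + h = (-1 - (-1)*(-188)) + 14665 = (-1 - 1*188) + 14665 = (-1 - 188) + 14665 = -189 + 14665 = 14476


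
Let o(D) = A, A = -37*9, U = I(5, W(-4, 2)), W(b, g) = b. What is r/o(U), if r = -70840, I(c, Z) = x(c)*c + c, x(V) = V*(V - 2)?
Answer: 70840/333 ≈ 212.73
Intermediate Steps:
x(V) = V*(-2 + V)
I(c, Z) = c + c²*(-2 + c) (I(c, Z) = (c*(-2 + c))*c + c = c²*(-2 + c) + c = c + c²*(-2 + c))
U = 80 (U = 5*(1 + 5*(-2 + 5)) = 5*(1 + 5*3) = 5*(1 + 15) = 5*16 = 80)
A = -333
o(D) = -333
r/o(U) = -70840/(-333) = -70840*(-1/333) = 70840/333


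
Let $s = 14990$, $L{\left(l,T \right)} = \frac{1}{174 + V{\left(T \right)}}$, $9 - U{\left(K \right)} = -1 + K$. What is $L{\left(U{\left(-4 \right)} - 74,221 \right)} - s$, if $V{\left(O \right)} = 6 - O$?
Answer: $- \frac{614591}{41} \approx -14990.0$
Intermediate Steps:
$U{\left(K \right)} = 10 - K$ ($U{\left(K \right)} = 9 - \left(-1 + K\right) = 10 - K$)
$L{\left(l,T \right)} = \frac{1}{180 - T}$ ($L{\left(l,T \right)} = \frac{1}{174 - \left(-6 + T\right)} = \frac{1}{180 - T}$)
$L{\left(U{\left(-4 \right)} - 74,221 \right)} - s = - \frac{1}{-180 + 221} - 14990 = - \frac{1}{41} - 14990 = - \frac{614591}{41}$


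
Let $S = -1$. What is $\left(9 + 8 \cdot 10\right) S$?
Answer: $-89$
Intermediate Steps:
$\left(9 + 8 \cdot 10\right) S = \left(9 + 8 \cdot 10\right) \left(-1\right) = \left(9 + 80\right) \left(-1\right) = 89 \left(-1\right) = -89$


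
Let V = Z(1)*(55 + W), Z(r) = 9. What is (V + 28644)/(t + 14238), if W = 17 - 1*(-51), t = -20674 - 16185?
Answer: -29751/22621 ≈ -1.3152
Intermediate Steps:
t = -36859
W = 68 (W = 17 + 51 = 68)
V = 1107 (V = 9*(55 + 68) = 9*123 = 1107)
(V + 28644)/(t + 14238) = (1107 + 28644)/(-36859 + 14238) = 29751/(-22621) = 29751*(-1/22621) = -29751/22621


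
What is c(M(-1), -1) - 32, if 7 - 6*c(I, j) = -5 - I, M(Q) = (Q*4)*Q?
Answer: -88/3 ≈ -29.333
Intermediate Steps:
M(Q) = 4*Q² (M(Q) = (4*Q)*Q = 4*Q²)
c(I, j) = 2 + I/6 (c(I, j) = 7/6 - (-5 - I)/6 = 7/6 + (⅚ + I/6) = 2 + I/6)
c(M(-1), -1) - 32 = (2 + (4*(-1)²)/6) - 32 = (2 + (4*1)/6) - 32 = (2 + (⅙)*4) - 32 = (2 + ⅔) - 32 = 8/3 - 32 = -88/3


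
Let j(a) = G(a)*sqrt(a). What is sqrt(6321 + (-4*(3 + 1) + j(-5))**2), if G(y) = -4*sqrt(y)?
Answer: sqrt(6337) ≈ 79.605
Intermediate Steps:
j(a) = -4*a (j(a) = (-4*sqrt(a))*sqrt(a) = -4*a)
sqrt(6321 + (-4*(3 + 1) + j(-5))**2) = sqrt(6321 + (-4*(3 + 1) - 4*(-5))**2) = sqrt(6321 + (-4*4 + 20)**2) = sqrt(6321 + (-16 + 20)**2) = sqrt(6321 + 4**2) = sqrt(6321 + 16) = sqrt(6337)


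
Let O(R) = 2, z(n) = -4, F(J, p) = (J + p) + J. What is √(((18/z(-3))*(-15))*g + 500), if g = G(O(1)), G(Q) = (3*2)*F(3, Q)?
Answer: 2*√935 ≈ 61.156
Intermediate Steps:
F(J, p) = p + 2*J
G(Q) = 36 + 6*Q (G(Q) = (3*2)*(Q + 2*3) = 6*(Q + 6) = 6*(6 + Q) = 36 + 6*Q)
g = 48 (g = 36 + 6*2 = 36 + 12 = 48)
√(((18/z(-3))*(-15))*g + 500) = √(((18/(-4))*(-15))*48 + 500) = √(((18*(-¼))*(-15))*48 + 500) = √(-9/2*(-15)*48 + 500) = √((135/2)*48 + 500) = √(3240 + 500) = √3740 = 2*√935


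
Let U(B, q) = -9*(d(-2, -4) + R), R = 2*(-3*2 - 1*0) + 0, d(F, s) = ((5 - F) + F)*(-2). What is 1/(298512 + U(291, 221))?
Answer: 1/298710 ≈ 3.3477e-6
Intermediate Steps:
d(F, s) = -10 (d(F, s) = 5*(-2) = -10)
R = -12 (R = 2*(-6 + 0) + 0 = 2*(-6) + 0 = -12 + 0 = -12)
U(B, q) = 198 (U(B, q) = -9*(-10 - 12) = -9*(-22) = 198)
1/(298512 + U(291, 221)) = 1/(298512 + 198) = 1/298710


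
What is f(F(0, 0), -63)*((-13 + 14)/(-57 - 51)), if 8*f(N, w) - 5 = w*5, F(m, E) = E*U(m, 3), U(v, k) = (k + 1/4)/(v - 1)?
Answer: 155/432 ≈ 0.35880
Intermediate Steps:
U(v, k) = (¼ + k)/(-1 + v) (U(v, k) = (k + ¼)/(-1 + v) = (¼ + k)/(-1 + v))
F(m, E) = 13*E/(4*(-1 + m)) (F(m, E) = E*((¼ + 3)/(-1 + m)) = E*((13/4)/(-1 + m)) = E*(13/(4*(-1 + m))) = 13*E/(4*(-1 + m)))
f(N, w) = 5/8 + 5*w/8 (f(N, w) = 5/8 + (w*5)/8 = 5/8 + (5*w)/8 = 5/8 + 5*w/8)
f(F(0, 0), -63)*((-13 + 14)/(-57 - 51)) = (5/8 + (5/8)*(-63))*((-13 + 14)/(-57 - 51)) = (5/8 - 315/8)*(1/(-108)) = -155*(-1)/(4*108) = -155/4*(-1/108) = 155/432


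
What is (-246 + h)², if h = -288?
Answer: 285156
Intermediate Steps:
(-246 + h)² = (-246 - 288)² = (-534)² = 285156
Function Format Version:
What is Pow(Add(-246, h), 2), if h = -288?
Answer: 285156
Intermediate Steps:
Pow(Add(-246, h), 2) = Pow(Add(-246, -288), 2) = Pow(-534, 2) = 285156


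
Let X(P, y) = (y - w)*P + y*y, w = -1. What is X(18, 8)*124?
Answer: 28024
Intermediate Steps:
X(P, y) = y² + P*(1 + y) (X(P, y) = (y - 1*(-1))*P + y*y = (y + 1)*P + y² = (1 + y)*P + y² = P*(1 + y) + y² = y² + P*(1 + y))
X(18, 8)*124 = (18 + 8² + 18*8)*124 = (18 + 64 + 144)*124 = 226*124 = 28024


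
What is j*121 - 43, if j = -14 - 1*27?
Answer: -5004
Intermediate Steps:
j = -41 (j = -14 - 27 = -41)
j*121 - 43 = -41*121 - 43 = -4961 - 43 = -5004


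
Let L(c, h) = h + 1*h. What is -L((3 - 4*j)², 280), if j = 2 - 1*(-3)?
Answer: -560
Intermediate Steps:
j = 5 (j = 2 + 3 = 5)
L(c, h) = 2*h (L(c, h) = h + h = 2*h)
-L((3 - 4*j)², 280) = -2*280 = -1*560 = -560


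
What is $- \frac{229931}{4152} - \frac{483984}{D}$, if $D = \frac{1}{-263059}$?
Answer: $\frac{528617472746581}{4152} \approx 1.2732 \cdot 10^{11}$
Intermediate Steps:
$D = - \frac{1}{263059} \approx -3.8014 \cdot 10^{-6}$
$- \frac{229931}{4152} - \frac{483984}{D} = - \frac{229931}{4152} - \frac{483984}{- \frac{1}{263059}} = \left(-229931\right) \frac{1}{4152} - -127316347056 = - \frac{229931}{4152} + 127316347056 = \frac{528617472746581}{4152}$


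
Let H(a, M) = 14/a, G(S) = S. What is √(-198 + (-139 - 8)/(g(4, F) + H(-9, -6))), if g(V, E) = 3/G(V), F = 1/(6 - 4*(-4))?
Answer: 15*I*√58/29 ≈ 3.9392*I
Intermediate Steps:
F = 1/22 (F = 1/(6 + 16) = 1/22 ≈ 0.045455)
g(V, E) = 3/V
√(-198 + (-139 - 8)/(g(4, F) + H(-9, -6))) = √(-198 + (-139 - 8)/(3/4 + 14/(-9))) = √(-198 - 147/(3*(¼) + 14*(-⅑))) = √(-198 - 147/(¾ - 14/9)) = √(-198 - 147/(-29/36)) = √(-198 - 147*(-36/29)) = √(-198 + 5292/29) = √(-450/29) = 15*I*√58/29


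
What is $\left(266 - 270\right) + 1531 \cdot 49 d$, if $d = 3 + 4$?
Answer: $525129$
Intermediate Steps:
$d = 7$
$\left(266 - 270\right) + 1531 \cdot 49 d = \left(266 - 270\right) + 1531 \cdot 49 \cdot 7 = \left(266 - 270\right) + 1531 \cdot 343 = -4 + 525133 = 525129$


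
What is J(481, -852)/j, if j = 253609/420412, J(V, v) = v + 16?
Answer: -351464432/253609 ≈ -1385.9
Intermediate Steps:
J(V, v) = 16 + v
j = 253609/420412 (j = 253609*(1/420412) = 253609/420412 ≈ 0.60324)
J(481, -852)/j = (16 - 852)/(253609/420412) = -836*420412/253609 = -351464432/253609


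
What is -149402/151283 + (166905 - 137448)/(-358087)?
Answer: -5268659755/4924770511 ≈ -1.0698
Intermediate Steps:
-149402/151283 + (166905 - 137448)/(-358087) = -149402*1/151283 + 29457*(-1/358087) = -13582/13753 - 29457/358087 = -5268659755/4924770511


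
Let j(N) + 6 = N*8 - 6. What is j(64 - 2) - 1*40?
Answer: 444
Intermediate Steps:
j(N) = -12 + 8*N (j(N) = -6 + (N*8 - 6) = -6 + (8*N - 6) = -6 + (-6 + 8*N) = -12 + 8*N)
j(64 - 2) - 1*40 = (-12 + 8*(64 - 2)) - 1*40 = (-12 + 8*62) - 40 = (-12 + 496) - 40 = 484 - 40 = 444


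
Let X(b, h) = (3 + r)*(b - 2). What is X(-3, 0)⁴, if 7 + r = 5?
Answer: 625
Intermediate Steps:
r = -2 (r = -7 + 5 = -2)
X(b, h) = -2 + b (X(b, h) = (3 - 2)*(b - 2) = 1*(-2 + b) = -2 + b)
X(-3, 0)⁴ = (-2 - 3)⁴ = (-5)⁴ = 625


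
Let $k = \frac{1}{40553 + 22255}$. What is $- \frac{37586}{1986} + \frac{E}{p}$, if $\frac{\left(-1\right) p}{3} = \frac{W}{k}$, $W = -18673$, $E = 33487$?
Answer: $- \frac{22040678358515}{1164604087512} \approx -18.925$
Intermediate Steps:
$k = \frac{1}{62808} \approx 1.5922 \cdot 10^{-5}$
$p = 3518441352$ ($p = - 3 \left(- 18673 \frac{1}{\frac{1}{62808}}\right) = - 3 \left(\left(-18673\right) 62808\right) = \left(-3\right) \left(-1172813784\right) = 3518441352$)
$- \frac{37586}{1986} + \frac{E}{p} = - \frac{37586}{1986} + \frac{33487}{3518441352} = \left(-37586\right) \frac{1}{1986} + 33487 \cdot \frac{1}{3518441352} = - \frac{18793}{993} + \frac{33487}{3518441352} = - \frac{22040678358515}{1164604087512}$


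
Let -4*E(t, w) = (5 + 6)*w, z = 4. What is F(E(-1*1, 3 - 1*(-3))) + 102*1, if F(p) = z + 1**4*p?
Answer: 179/2 ≈ 89.500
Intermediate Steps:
E(t, w) = -11*w/4 (E(t, w) = -(5 + 6)*w/4 = -11*w/4)
F(p) = 4 + p (F(p) = 4 + 1**4*p = 4 + 1*p = 4 + p)
F(E(-1*1, 3 - 1*(-3))) + 102*1 = (4 - 11*(3 - 1*(-3))/4) + 102*1 = (4 - 11*(3 + 3)/4) + 102 = (4 - 11/4*6) + 102 = (4 - 33/2) + 102 = -25/2 + 102 = 179/2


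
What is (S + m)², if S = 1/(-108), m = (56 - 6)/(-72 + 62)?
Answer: 292681/11664 ≈ 25.093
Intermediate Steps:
m = -5 (m = 50/(-10) = 50*(-⅒) = -5)
S = -1/108 ≈ -0.0092593
(S + m)² = (-1/108 - 5)² = (-541/108)² = 292681/11664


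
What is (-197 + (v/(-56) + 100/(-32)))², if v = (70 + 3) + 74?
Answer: 657721/16 ≈ 41108.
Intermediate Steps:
v = 147 (v = 73 + 74 = 147)
(-197 + (v/(-56) + 100/(-32)))² = (-197 + (147/(-56) + 100/(-32)))² = (-197 + (147*(-1/56) + 100*(-1/32)))² = (-197 + (-21/8 - 25/8))² = (-197 - 23/4)² = (-811/4)² = 657721/16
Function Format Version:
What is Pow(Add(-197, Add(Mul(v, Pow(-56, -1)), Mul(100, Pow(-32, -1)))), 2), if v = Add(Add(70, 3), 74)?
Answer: Rational(657721, 16) ≈ 41108.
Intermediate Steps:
v = 147 (v = Add(73, 74) = 147)
Pow(Add(-197, Add(Mul(v, Pow(-56, -1)), Mul(100, Pow(-32, -1)))), 2) = Pow(Add(-197, Add(Mul(147, Pow(-56, -1)), Mul(100, Pow(-32, -1)))), 2) = Pow(Add(-197, Add(Mul(147, Rational(-1, 56)), Mul(100, Rational(-1, 32)))), 2) = Pow(Add(-197, Add(Rational(-21, 8), Rational(-25, 8))), 2) = Pow(Add(-197, Rational(-23, 4)), 2) = Pow(Rational(-811, 4), 2) = Rational(657721, 16)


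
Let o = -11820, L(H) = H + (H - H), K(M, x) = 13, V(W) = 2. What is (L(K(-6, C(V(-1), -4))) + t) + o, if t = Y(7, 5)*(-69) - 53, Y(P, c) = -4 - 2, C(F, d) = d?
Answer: -11446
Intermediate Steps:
Y(P, c) = -6
L(H) = H (L(H) = H + 0 = H)
t = 361 (t = -6*(-69) - 53 = 414 - 53 = 361)
(L(K(-6, C(V(-1), -4))) + t) + o = (13 + 361) - 11820 = 374 - 11820 = -11446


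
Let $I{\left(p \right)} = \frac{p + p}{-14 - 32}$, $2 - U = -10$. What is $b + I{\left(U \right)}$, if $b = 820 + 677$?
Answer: $\frac{34419}{23} \approx 1496.5$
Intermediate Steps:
$U = 12$ ($U = 2 - -10 = 2 + 10 = 12$)
$I{\left(p \right)} = - \frac{p}{23}$ ($I{\left(p \right)} = \frac{2 p}{-46} = 2 p \left(- \frac{1}{46}\right) = - \frac{p}{23}$)
$b = 1497$
$b + I{\left(U \right)} = 1497 - \frac{12}{23} = \frac{34419}{23}$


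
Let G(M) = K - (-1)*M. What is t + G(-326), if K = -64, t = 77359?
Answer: 76969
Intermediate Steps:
G(M) = -64 + M (G(M) = -64 - (-1)*M = -64 + M)
t + G(-326) = 77359 + (-64 - 326) = 77359 - 390 = 76969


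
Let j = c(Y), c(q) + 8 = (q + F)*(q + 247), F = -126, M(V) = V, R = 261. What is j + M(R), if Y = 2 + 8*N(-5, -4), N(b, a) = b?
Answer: -34023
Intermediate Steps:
Y = -38 (Y = 2 + 8*(-5) = 2 - 40 = -38)
c(q) = -8 + (-126 + q)*(247 + q) (c(q) = -8 + (q - 126)*(q + 247) = -8 + (-126 + q)*(247 + q))
j = -34284 (j = -31130 + (-38)**2 + 121*(-38) = -31130 + 1444 - 4598 = -34284)
j + M(R) = -34284 + 261 = -34023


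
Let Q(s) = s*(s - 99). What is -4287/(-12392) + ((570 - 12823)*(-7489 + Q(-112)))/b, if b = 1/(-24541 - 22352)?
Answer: 114941299493356311/12392 ≈ 9.2755e+12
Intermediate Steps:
Q(s) = s*(-99 + s)
b = -1/46893 (b = 1/(-46893) = -1/46893 ≈ -2.1325e-5)
-4287/(-12392) + ((570 - 12823)*(-7489 + Q(-112)))/b = -4287/(-12392) + ((570 - 12823)*(-7489 - 112*(-99 - 112)))/(-1/46893) = -4287*(-1/12392) - 12253*(-7489 - 112*(-211))*(-46893) = 4287/12392 - 12253*(-7489 + 23632)*(-46893) = 4287/12392 - 12253*16143*(-46893) = 4287/12392 - 197800179*(-46893) = 4287/12392 + 9275443793847 = 114941299493356311/12392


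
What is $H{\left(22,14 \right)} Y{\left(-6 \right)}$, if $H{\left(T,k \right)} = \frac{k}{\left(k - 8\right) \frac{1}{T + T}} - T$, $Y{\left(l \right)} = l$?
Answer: $-484$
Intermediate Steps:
$H{\left(T,k \right)} = - T + \frac{2 T k}{-8 + k}$ ($H{\left(T,k \right)} = \frac{k}{\left(-8 + k\right) \frac{1}{2 T}} - T = \frac{k}{\frac{1}{2} \frac{1}{T} \left(-8 + k\right)} - T = k \frac{2 T}{-8 + k} - T = \frac{2 T k}{-8 + k} - T = - T + \frac{2 T k}{-8 + k}$)
$H{\left(22,14 \right)} Y{\left(-6 \right)} = \frac{22 \left(8 + 14\right)}{-8 + 14} \left(-6\right) = 22 \cdot \frac{1}{6} \cdot 22 \left(-6\right) = \frac{242}{3} \left(-6\right) = -484$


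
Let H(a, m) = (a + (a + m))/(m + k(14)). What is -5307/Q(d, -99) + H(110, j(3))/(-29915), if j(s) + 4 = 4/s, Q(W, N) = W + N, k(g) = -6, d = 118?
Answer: -2063859571/7389005 ≈ -279.31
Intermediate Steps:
Q(W, N) = N + W
j(s) = -4 + 4/s
H(a, m) = (m + 2*a)/(-6 + m) (H(a, m) = (a + (a + m))/(m - 6) = (m + 2*a)/(-6 + m))
-5307/Q(d, -99) + H(110, j(3))/(-29915) = -5307/(-99 + 118) + (((-4 + 4/3) + 2*110)/(-6 + (-4 + 4/3)))/(-29915) = -5307/19 + (((-4 + 4*(1/3)) + 220)/(-6 + (-4 + 4*(1/3))))*(-1/29915) = -5307*1/19 + (((-4 + 4/3) + 220)/(-6 + (-4 + 4/3)))*(-1/29915) = -5307/19 + ((-8/3 + 220)/(-6 - 8/3))*(-1/29915) = -5307/19 + ((652/3)/(-26/3))*(-1/29915) = -5307/19 - 3/26*652/3*(-1/29915) = -5307/19 - 326/13*(-1/29915) = -5307/19 + 326/388895 = -2063859571/7389005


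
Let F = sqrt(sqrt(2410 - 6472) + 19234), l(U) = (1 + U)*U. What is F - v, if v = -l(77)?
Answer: 6006 + sqrt(19234 + I*sqrt(4062)) ≈ 6144.7 + 0.22978*I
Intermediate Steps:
l(U) = U*(1 + U)
F = sqrt(19234 + I*sqrt(4062)) (F = sqrt(sqrt(-4062) + 19234) = sqrt(I*sqrt(4062) + 19234) = sqrt(19234 + I*sqrt(4062)) ≈ 138.69 + 0.23*I)
v = -6006 (v = -77*(1 + 77) = -77*78 = -1*6006 = -6006)
F - v = sqrt(19234 + I*sqrt(4062)) - 1*(-6006) = sqrt(19234 + I*sqrt(4062)) + 6006 = 6006 + sqrt(19234 + I*sqrt(4062))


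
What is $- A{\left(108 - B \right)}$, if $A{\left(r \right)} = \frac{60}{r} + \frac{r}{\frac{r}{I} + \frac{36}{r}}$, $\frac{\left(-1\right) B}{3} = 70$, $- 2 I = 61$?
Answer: $\frac{9025927}{294521} \approx 30.646$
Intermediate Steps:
$I = - \frac{61}{2}$ ($I = \left(- \frac{1}{2}\right) 61 = - \frac{61}{2} \approx -30.5$)
$B = -210$ ($B = \left(-3\right) 70 = -210$)
$A{\left(r \right)} = \frac{60}{r} + \frac{r}{\frac{36}{r} - \frac{2 r}{61}}$ ($A{\left(r \right)} = \frac{60}{r} + \frac{r}{\frac{r}{- \frac{61}{2}} + \frac{36}{r}} = \frac{60}{r} + \frac{r}{r \left(- \frac{2}{61}\right) + \frac{36}{r}} = \frac{60}{r} + \frac{r}{- \frac{2 r}{61} + \frac{36}{r}} = \frac{60}{r} + \frac{r}{\frac{36}{r} - \frac{2 r}{61}}$)
$- A{\left(108 - B \right)} = - \frac{-131760 - 61 \left(108 - -210\right)^{3} + 120 \left(108 - -210\right)^{2}}{2 \left(108 - -210\right) \left(-1098 + \left(108 - -210\right)^{2}\right)} = - \frac{-131760 - 61 \left(108 + 210\right)^{3} + 120 \left(108 + 210\right)^{2}}{2 \left(108 + 210\right) \left(-1098 + \left(108 + 210\right)^{2}\right)} = - \frac{-131760 - 61 \cdot 318^{3} + 120 \cdot 318^{2}}{2 \cdot 318 \left(-1098 + 318^{2}\right)} = - \frac{-131760 - 1961603352 + 120 \cdot 101124}{2 \cdot 318 \left(-1098 + 101124\right)} = - \frac{-131760 - 1961603352 + 12134880}{2 \cdot 318 \cdot 100026} = - \frac{-1949600232}{2 \cdot 318 \cdot 100026} = \left(-1\right) \left(- \frac{9025927}{294521}\right) = \frac{9025927}{294521}$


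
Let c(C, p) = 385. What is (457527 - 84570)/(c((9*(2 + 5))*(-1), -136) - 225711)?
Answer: -372957/225326 ≈ -1.6552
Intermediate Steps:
(457527 - 84570)/(c((9*(2 + 5))*(-1), -136) - 225711) = (457527 - 84570)/(385 - 225711) = 372957/(-225326) = 372957*(-1/225326) = -372957/225326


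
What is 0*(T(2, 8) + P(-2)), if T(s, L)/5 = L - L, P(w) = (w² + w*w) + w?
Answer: 0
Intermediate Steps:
P(w) = w + 2*w² (P(w) = (w² + w²) + w = 2*w² + w = w + 2*w²)
T(s, L) = 0 (T(s, L) = 5*(L - L) = 5*0 = 0)
0*(T(2, 8) + P(-2)) = 0*(0 - 2*(1 + 2*(-2))) = 0*(0 - 2*(1 - 4)) = 0*(0 - 2*(-3)) = 0*(0 + 6) = 0*6 = 0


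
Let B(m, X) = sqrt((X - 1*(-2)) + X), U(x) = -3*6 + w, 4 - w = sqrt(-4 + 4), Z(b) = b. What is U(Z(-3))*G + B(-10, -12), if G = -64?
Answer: 896 + I*sqrt(22) ≈ 896.0 + 4.6904*I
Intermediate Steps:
w = 4 (w = 4 - sqrt(-4 + 4) = 4 - sqrt(0) = 4 - 1*0 = 4 + 0 = 4)
U(x) = -14 (U(x) = -3*6 + 4 = -18 + 4 = -14)
B(m, X) = sqrt(2 + 2*X) (B(m, X) = sqrt((X + 2) + X) = sqrt((2 + X) + X) = sqrt(2 + 2*X))
U(Z(-3))*G + B(-10, -12) = -14*(-64) + sqrt(2 + 2*(-12)) = 896 + sqrt(2 - 24) = 896 + sqrt(-22) = 896 + I*sqrt(22)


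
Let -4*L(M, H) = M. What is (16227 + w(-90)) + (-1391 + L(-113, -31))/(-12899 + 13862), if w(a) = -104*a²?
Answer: -1060807949/1284 ≈ -8.2617e+5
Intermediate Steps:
L(M, H) = -M/4
(16227 + w(-90)) + (-1391 + L(-113, -31))/(-12899 + 13862) = (16227 - 104*(-90)²) + (-1391 - ¼*(-113))/(-12899 + 13862) = (16227 - 104*8100) + (-1391 + 113/4)/963 = (16227 - 842400) - 5451/4*1/963 = -826173 - 1817/1284 = -1060807949/1284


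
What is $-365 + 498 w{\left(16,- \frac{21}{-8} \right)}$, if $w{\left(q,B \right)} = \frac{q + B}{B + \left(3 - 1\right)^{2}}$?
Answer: $\frac{54857}{53} \approx 1035.0$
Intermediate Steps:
$w{\left(q,B \right)} = \frac{B + q}{4 + B}$ ($w{\left(q,B \right)} = \frac{B + q}{B + 2^{2}} = \frac{B + q}{B + 4} = \frac{B + q}{4 + B}$)
$-365 + 498 w{\left(16,- \frac{21}{-8} \right)} = -365 + 498 \frac{- \frac{21}{-8} + 16}{4 - \frac{21}{-8}} = -365 + 498 \frac{\left(-21\right) \left(- \frac{1}{8}\right) + 16}{4 - - \frac{21}{8}} = -365 + 498 \frac{\frac{21}{8} + 16}{4 + \frac{21}{8}} = -365 + 498 \frac{1}{\frac{53}{8}} \cdot \frac{149}{8} = -365 + 498 \cdot \frac{8}{53} \cdot \frac{149}{8} = -365 + 498 \cdot \frac{149}{53} = -365 + \frac{74202}{53} = \frac{54857}{53}$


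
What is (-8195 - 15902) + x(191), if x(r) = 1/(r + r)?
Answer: -9205053/382 ≈ -24097.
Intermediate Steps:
x(r) = 1/(2*r)
(-8195 - 15902) + x(191) = (-8195 - 15902) + (½)/191 = -24097 + (½)*(1/191) = -24097 + 1/382 = -9205053/382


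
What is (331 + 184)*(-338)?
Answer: -174070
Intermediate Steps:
(331 + 184)*(-338) = 515*(-338) = -174070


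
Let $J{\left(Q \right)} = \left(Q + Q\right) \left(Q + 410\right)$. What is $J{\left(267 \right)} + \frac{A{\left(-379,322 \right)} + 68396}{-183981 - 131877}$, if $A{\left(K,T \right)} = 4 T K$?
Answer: $\frac{57094386100}{157929} \approx 3.6152 \cdot 10^{5}$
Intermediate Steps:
$A{\left(K,T \right)} = 4 K T$
$J{\left(Q \right)} = 2 Q \left(410 + Q\right)$
$J{\left(267 \right)} + \frac{A{\left(-379,322 \right)} + 68396}{-183981 - 131877} = 2 \cdot 267 \left(410 + 267\right) + \frac{4 \left(-379\right) 322 + 68396}{-183981 - 131877} = 2 \cdot 267 \cdot 677 + \frac{-488152 + 68396}{-315858} = 361518 - - \frac{209878}{157929} = 361518 + \frac{209878}{157929} = \frac{57094386100}{157929}$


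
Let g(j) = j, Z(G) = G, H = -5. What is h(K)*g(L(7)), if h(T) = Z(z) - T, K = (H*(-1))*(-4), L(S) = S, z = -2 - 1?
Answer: 119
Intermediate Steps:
z = -3
K = -20 (K = -5*(-1)*(-4) = 5*(-4) = -20)
h(T) = -3 - T
h(K)*g(L(7)) = (-3 - 1*(-20))*7 = (-3 + 20)*7 = 17*7 = 119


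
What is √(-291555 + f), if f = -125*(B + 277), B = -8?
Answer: 2*I*√81295 ≈ 570.25*I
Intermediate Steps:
f = -33625 (f = -125*(-8 + 277) = -125*269 = -33625)
√(-291555 + f) = √(-291555 - 33625) = √(-325180) = 2*I*√81295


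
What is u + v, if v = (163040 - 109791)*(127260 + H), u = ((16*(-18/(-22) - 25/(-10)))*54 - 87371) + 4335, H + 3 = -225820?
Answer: -57733074917/11 ≈ -5.2485e+9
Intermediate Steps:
H = -225823 (H = -3 - 225820 = -225823)
u = -881860/11 (u = ((16*(-18*(-1/22) - 25*(-⅒)))*54 - 87371) + 4335 = ((16*(9/11 + 5/2))*54 - 87371) + 4335 = ((16*(73/22))*54 - 87371) + 4335 = ((584/11)*54 - 87371) + 4335 = (31536/11 - 87371) + 4335 = -929545/11 + 4335 = -881860/11 ≈ -80169.)
v = -5248381187 (v = (163040 - 109791)*(127260 - 225823) = 53249*(-98563) = -5248381187)
u + v = -881860/11 - 5248381187 = -57733074917/11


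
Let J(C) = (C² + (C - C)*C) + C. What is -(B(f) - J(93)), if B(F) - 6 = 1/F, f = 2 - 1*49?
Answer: 410593/47 ≈ 8736.0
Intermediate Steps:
J(C) = C + C² (J(C) = (C² + 0*C) + C = (C² + 0) + C = C² + C = C + C²)
f = -47 (f = 2 - 49 = -47)
B(F) = 6 + 1/F
-(B(f) - J(93)) = -((6 + 1/(-47)) - 93*(1 + 93)) = -((6 - 1/47) - 93*94) = -(281/47 - 1*8742) = -(281/47 - 8742) = -1*(-410593/47) = 410593/47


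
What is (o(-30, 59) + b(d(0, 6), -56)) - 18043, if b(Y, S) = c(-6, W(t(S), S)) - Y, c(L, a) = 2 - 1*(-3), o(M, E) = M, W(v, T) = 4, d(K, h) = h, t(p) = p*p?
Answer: -18074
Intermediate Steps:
t(p) = p**2
c(L, a) = 5 (c(L, a) = 2 + 3 = 5)
b(Y, S) = 5 - Y
(o(-30, 59) + b(d(0, 6), -56)) - 18043 = (-30 + (5 - 1*6)) - 18043 = (-30 + (5 - 6)) - 18043 = (-30 - 1) - 18043 = -31 - 18043 = -18074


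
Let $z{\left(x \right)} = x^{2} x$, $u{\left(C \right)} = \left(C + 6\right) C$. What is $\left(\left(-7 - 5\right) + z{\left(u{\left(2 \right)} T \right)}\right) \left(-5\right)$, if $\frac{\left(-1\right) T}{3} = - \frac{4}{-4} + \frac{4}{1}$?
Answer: $69120060$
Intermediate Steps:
$u{\left(C \right)} = C \left(6 + C\right)$ ($u{\left(C \right)} = \left(6 + C\right) C = C \left(6 + C\right)$)
$T = -15$ ($T = - 3 \left(- \frac{4}{-4} + \frac{4}{1}\right) = - 3 \left(\left(-4\right) \left(- \frac{1}{4}\right) + 4 \cdot 1\right) = - 3 \left(1 + 4\right) = \left(-3\right) 5 = -15$)
$z{\left(x \right)} = x^{3}$
$\left(\left(-7 - 5\right) + z{\left(u{\left(2 \right)} T \right)}\right) \left(-5\right) = \left(\left(-7 - 5\right) + \left(2 \left(6 + 2\right) \left(-15\right)\right)^{3}\right) \left(-5\right) = \left(\left(-7 - 5\right) + \left(2 \cdot 8 \left(-15\right)\right)^{3}\right) \left(-5\right) = \left(-12 + \left(16 \left(-15\right)\right)^{3}\right) \left(-5\right) = \left(-12 + \left(-240\right)^{3}\right) \left(-5\right) = \left(-12 - 13824000\right) \left(-5\right) = \left(-13824012\right) \left(-5\right) = 69120060$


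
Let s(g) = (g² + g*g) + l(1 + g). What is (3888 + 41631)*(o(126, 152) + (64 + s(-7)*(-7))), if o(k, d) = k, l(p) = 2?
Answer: -23214690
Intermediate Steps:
s(g) = 2 + 2*g² (s(g) = (g² + g*g) + 2 = (g² + g²) + 2 = 2*g² + 2 = 2 + 2*g²)
(3888 + 41631)*(o(126, 152) + (64 + s(-7)*(-7))) = (3888 + 41631)*(126 + (64 + (2 + 2*(-7)²)*(-7))) = 45519*(126 + (64 + (2 + 2*49)*(-7))) = 45519*(126 + (64 + (2 + 98)*(-7))) = 45519*(126 + (64 + 100*(-7))) = 45519*(126 + (64 - 700)) = 45519*(126 - 636) = 45519*(-510) = -23214690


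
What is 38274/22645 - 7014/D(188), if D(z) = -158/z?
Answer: 14933234466/1788955 ≈ 8347.5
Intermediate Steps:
38274/22645 - 7014/D(188) = 38274/22645 - 7014/((-158/188)) = 38274*(1/22645) - 7014/((-158*1/188)) = 38274/22645 - 7014/(-79/94) = 38274/22645 - 7014*(-94/79) = 38274/22645 + 659316/79 = 14933234466/1788955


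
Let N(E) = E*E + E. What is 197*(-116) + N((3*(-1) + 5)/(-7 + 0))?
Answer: -1119758/49 ≈ -22852.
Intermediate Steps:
N(E) = E + E² (N(E) = E² + E = E + E²)
197*(-116) + N((3*(-1) + 5)/(-7 + 0)) = 197*(-116) + ((3*(-1) + 5)/(-7 + 0))*(1 + (3*(-1) + 5)/(-7 + 0)) = -22852 + ((-3 + 5)/(-7))*(1 + (-3 + 5)/(-7)) = -22852 + (2*(-⅐))*(1 + 2*(-⅐)) = -22852 - 2*(1 - 2/7)/7 = -22852 - 2/7*5/7 = -22852 - 10/49 = -1119758/49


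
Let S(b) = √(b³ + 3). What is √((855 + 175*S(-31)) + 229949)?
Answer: √(230804 + 350*I*√7447) ≈ 481.44 + 31.368*I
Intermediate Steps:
S(b) = √(3 + b³)
√((855 + 175*S(-31)) + 229949) = √((855 + 175*√(3 + (-31)³)) + 229949) = √((855 + 175*√(3 - 29791)) + 229949) = √((855 + 175*√(-29788)) + 229949) = √((855 + 175*(2*I*√7447)) + 229949) = √((855 + 350*I*√7447) + 229949) = √(230804 + 350*I*√7447)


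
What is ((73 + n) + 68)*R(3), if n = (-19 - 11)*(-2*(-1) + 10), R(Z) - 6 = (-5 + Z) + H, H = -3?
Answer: -219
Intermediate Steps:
R(Z) = -2 + Z (R(Z) = 6 + ((-5 + Z) - 3) = 6 + (-8 + Z) = -2 + Z)
n = -360 (n = -30*(2 + 10) = -30*12 = -360)
((73 + n) + 68)*R(3) = ((73 - 360) + 68)*(-2 + 3) = (-287 + 68)*1 = -219*1 = -219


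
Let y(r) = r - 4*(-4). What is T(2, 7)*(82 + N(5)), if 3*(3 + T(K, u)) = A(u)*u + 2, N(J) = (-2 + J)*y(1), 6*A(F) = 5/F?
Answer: -4921/18 ≈ -273.39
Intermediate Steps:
y(r) = 16 + r (y(r) = r + 16 = 16 + r)
A(F) = 5/(6*F) (A(F) = (5/F)/6 = 5/(6*F))
N(J) = -34 + 17*J (N(J) = (-2 + J)*(16 + 1) = (-2 + J)*17 = -34 + 17*J)
T(K, u) = -37/18 (T(K, u) = -3 + ((5/(6*u))*u + 2)/3 = -3 + (5/6 + 2)/3 = -3 + (1/3)*(17/6) = -3 + 17/18 = -37/18)
T(2, 7)*(82 + N(5)) = -37*(82 + (-34 + 17*5))/18 = -37*(82 + (-34 + 85))/18 = -37*(82 + 51)/18 = -37/18*133 = -4921/18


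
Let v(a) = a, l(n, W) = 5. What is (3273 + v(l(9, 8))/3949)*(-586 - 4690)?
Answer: -68192732632/3949 ≈ -1.7268e+7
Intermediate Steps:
(3273 + v(l(9, 8))/3949)*(-586 - 4690) = (3273 + 5/3949)*(-586 - 4690) = (3273 + 5*(1/3949))*(-5276) = (3273 + 5/3949)*(-5276) = (12925082/3949)*(-5276) = -68192732632/3949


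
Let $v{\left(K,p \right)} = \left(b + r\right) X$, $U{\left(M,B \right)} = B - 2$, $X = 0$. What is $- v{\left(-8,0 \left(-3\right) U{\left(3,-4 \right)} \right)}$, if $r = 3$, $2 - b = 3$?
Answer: $0$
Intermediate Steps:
$b = -1$ ($b = 2 - 3 = -1$)
$U{\left(M,B \right)} = -2 + B$ ($U{\left(M,B \right)} = B - 2 = -2 + B$)
$v{\left(K,p \right)} = 0$ ($v{\left(K,p \right)} = \left(-1 + 3\right) 0 = 2 \cdot 0 = 0$)
$- v{\left(-8,0 \left(-3\right) U{\left(3,-4 \right)} \right)} = \left(-1\right) 0 = 0$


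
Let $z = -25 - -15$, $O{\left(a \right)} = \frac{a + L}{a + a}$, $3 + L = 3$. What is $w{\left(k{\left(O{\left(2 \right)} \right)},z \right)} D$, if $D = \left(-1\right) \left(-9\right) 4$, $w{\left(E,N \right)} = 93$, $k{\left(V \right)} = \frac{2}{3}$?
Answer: $3348$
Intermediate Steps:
$L = 0$ ($L = -3 + 3 = 0$)
$O{\left(a \right)} = \frac{1}{2}$ ($O{\left(a \right)} = \frac{a + 0}{a + a} = \frac{a}{2 a} = a \frac{1}{2 a} = \frac{1}{2}$)
$k{\left(V \right)} = \frac{2}{3}$ ($k{\left(V \right)} = 2 \cdot \frac{1}{3} = \frac{2}{3}$)
$z = -10$ ($z = -25 + 15 = -10$)
$D = 36$ ($D = 9 \cdot 4 = 36$)
$w{\left(k{\left(O{\left(2 \right)} \right)},z \right)} D = 93 \cdot 36 = 3348$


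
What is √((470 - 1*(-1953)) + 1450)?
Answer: √3873 ≈ 62.233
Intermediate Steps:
√((470 - 1*(-1953)) + 1450) = √((470 + 1953) + 1450) = √(2423 + 1450) = √3873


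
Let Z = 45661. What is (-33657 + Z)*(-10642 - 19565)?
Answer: -362604828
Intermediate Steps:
(-33657 + Z)*(-10642 - 19565) = (-33657 + 45661)*(-10642 - 19565) = 12004*(-30207) = -362604828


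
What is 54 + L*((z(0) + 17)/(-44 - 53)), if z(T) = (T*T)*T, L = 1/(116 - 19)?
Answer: 508069/9409 ≈ 53.998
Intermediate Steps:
L = 1/97 ≈ 0.010309
z(T) = T³ (z(T) = T²*T = T³)
54 + L*((z(0) + 17)/(-44 - 53)) = 54 + ((0³ + 17)/(-44 - 53))/97 = 54 + ((0 + 17)/(-97))/97 = 54 + (17*(-1/97))/97 = 54 + (1/97)*(-17/97) = 54 - 17/9409 = 508069/9409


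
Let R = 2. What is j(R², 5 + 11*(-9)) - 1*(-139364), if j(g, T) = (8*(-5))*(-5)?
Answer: 139564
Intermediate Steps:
j(g, T) = 200 (j(g, T) = -40*(-5) = 200)
j(R², 5 + 11*(-9)) - 1*(-139364) = 200 - 1*(-139364) = 200 + 139364 = 139564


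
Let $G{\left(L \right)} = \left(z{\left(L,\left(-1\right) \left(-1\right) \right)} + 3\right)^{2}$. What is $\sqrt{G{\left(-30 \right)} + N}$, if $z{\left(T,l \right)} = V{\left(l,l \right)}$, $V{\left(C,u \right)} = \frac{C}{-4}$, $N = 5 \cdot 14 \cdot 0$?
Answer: $\frac{11}{4} \approx 2.75$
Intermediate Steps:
$N = 0$ ($N = 70 \cdot 0 = 0$)
$V{\left(C,u \right)} = - \frac{C}{4}$ ($V{\left(C,u \right)} = C \left(- \frac{1}{4}\right) = - \frac{C}{4}$)
$z{\left(T,l \right)} = - \frac{l}{4}$
$G{\left(L \right)} = \frac{121}{16}$ ($G{\left(L \right)} = \left(- \frac{\left(-1\right) \left(-1\right)}{4} + 3\right)^{2} = \left(\left(- \frac{1}{4}\right) 1 + 3\right)^{2} = \left(- \frac{1}{4} + 3\right)^{2} = \left(\frac{11}{4}\right)^{2} = \frac{121}{16}$)
$\sqrt{G{\left(-30 \right)} + N} = \sqrt{\frac{121}{16} + 0} = \sqrt{\frac{121}{16}} = \frac{11}{4}$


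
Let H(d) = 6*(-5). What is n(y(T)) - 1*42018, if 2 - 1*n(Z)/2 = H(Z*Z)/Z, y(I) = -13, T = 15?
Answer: -546242/13 ≈ -42019.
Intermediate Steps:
H(d) = -30
n(Z) = 4 + 60/Z (n(Z) = 4 - (-60)/Z = 4 + 60/Z)
n(y(T)) - 1*42018 = (4 + 60/(-13)) - 1*42018 = (4 + 60*(-1/13)) - 42018 = (4 - 60/13) - 42018 = -8/13 - 42018 = -546242/13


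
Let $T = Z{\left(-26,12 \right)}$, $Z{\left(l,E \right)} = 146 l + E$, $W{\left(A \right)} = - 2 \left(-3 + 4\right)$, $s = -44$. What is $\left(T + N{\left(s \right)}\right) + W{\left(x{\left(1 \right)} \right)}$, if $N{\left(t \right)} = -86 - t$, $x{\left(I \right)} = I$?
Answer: $-3828$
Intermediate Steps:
$W{\left(A \right)} = -2$ ($W{\left(A \right)} = \left(-2\right) 1 = -2$)
$Z{\left(l,E \right)} = E + 146 l$
$T = -3784$ ($T = 12 + 146 \left(-26\right) = 12 - 3796 = -3784$)
$\left(T + N{\left(s \right)}\right) + W{\left(x{\left(1 \right)} \right)} = \left(-3784 - 42\right) - 2 = -3826 - 2 = -3828$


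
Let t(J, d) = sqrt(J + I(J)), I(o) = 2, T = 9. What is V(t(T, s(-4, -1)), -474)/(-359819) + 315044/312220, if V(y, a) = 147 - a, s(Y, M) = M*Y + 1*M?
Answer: 28291232104/28085672045 ≈ 1.0073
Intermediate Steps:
s(Y, M) = M + M*Y (s(Y, M) = M*Y + M = M + M*Y)
t(J, d) = sqrt(2 + J) (t(J, d) = sqrt(J + 2) = sqrt(2 + J))
V(t(T, s(-4, -1)), -474)/(-359819) + 315044/312220 = (147 - 1*(-474))/(-359819) + 315044/312220 = (147 + 474)*(-1/359819) + 315044*(1/312220) = 621*(-1/359819) + 78761/78055 = -621/359819 + 78761/78055 = 28291232104/28085672045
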